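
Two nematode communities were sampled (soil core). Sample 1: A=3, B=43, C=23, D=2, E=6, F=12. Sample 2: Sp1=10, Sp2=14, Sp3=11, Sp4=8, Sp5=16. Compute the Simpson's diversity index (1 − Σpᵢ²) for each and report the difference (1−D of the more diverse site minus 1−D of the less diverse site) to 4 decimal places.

Sample 1: N=89, proportions 0.033708, 0.483146, 0.258427, 0.022472, 0.067416, 0.134831, giving 1−D = 0.675420 (working shown to 6 dp, full precision carried).
Sample 2: N=59, proportions 0.169492, 0.237288, 0.186441, 0.135593, 0.271186, giving 1−D = 0.788279.
Difference = |0.675420 − 0.788279| = 0.112859, i.e. 0.1129 to 4 decimal places.

0.1129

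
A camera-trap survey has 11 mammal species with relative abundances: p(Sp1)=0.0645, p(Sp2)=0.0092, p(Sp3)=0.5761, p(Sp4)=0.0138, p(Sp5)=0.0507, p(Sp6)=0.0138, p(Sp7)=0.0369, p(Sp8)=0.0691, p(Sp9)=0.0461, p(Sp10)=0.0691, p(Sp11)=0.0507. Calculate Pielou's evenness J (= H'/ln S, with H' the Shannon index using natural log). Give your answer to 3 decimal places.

0.664

H' = −Σ pᵢ ln pᵢ = −((-0.17680) + (-0.04313) + (-0.31770) + (-0.05911) + (-0.15118) + (-0.05911) + (-0.12175) + (-0.18465) + (-0.14185) + (-0.18465) + (-0.15118)) = 1.59111 (working shown to 5 dp, full precision carried).
With S = 11 species, ln S = 2.39790, so J = 1.59111/2.39790 = 0.66354, i.e. 0.664 to 3 decimal places.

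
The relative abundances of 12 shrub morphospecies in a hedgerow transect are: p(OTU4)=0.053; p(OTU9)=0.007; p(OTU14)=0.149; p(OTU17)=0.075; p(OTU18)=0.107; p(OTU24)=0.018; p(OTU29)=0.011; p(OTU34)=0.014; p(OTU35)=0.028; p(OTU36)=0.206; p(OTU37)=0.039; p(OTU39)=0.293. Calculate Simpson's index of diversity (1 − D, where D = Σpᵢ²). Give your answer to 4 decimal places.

0.8266

D = 0.053² + 0.007² + 0.149² + 0.075² + 0.107² + 0.018² + 0.011² + 0.014² + 0.028² + 0.206² + 0.039² + 0.293² = 0.002809 + 0.000049 + 0.022201 + 0.005625 + 0.011449 + 0.000324 + 0.000121 + 0.000196 + 0.000784 + 0.042436 + 0.001521 + 0.085849 = 0.173364 (working shown to 6 dp, full precision carried).
So 1 − D = 0.826636, i.e. 0.8266 to 4 decimal places.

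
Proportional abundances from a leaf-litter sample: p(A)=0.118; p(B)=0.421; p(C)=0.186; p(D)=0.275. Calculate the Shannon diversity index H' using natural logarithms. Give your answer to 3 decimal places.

1.284

Each pᵢ ln pᵢ term (working shown to 5 dp, full precision carried): 0.118×(-2.13707)=-0.25217, 0.421×(-0.86512)=-0.36422, 0.186×(-1.68201)=-0.31285, 0.275×(-1.29098)=-0.35502.
Sum = -1.28427, so H' = 1.284.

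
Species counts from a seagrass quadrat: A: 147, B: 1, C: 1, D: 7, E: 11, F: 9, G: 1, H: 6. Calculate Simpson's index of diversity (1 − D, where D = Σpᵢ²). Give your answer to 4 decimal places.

Total N = 147+1+1+7+11+9+1+6 = 183, so the proportions are 0.803279, 0.005464, 0.005464, 0.038251, 0.060109, 0.04918, 0.005464, 0.032787 (working shown to 6 dp, full precision carried).
D = 0.803279² + 0.005464² + 0.005464² + 0.038251² + 0.060109² + 0.04918² + 0.005464² + 0.032787² = 0.645257 + 0.000030 + 0.000030 + 0.001463 + 0.003613 + 0.002419 + 0.000030 + 0.001075 = 0.653916.
So 1 − D = 0.346084, i.e. 0.3461 to 4 decimal places.

0.3461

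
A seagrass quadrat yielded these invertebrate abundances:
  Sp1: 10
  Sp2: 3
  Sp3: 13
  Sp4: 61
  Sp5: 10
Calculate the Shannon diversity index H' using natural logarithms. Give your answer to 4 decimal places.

1.1370

Total N = 10+3+13+61+10 = 97, so the proportions are 0.103093, 0.030928, 0.134021, 0.628866, 0.103093 (working shown to 6 dp, full precision carried).
Each pᵢ ln pᵢ term: 0.103093×(-2.272126)=-0.234240, 0.030928×(-3.476099)=-0.107508, 0.134021×(-2.009762)=-0.269349, 0.628866×(-0.463837)=-0.291691, 0.103093×(-2.272126)=-0.234240.
Sum = -1.137029, so H' = 1.1370.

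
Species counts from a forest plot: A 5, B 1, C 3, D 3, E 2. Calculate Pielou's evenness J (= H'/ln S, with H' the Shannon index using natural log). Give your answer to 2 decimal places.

Total N = 5+1+3+3+2 = 14, so the proportions are 0.3571, 0.0714, 0.2143, 0.2143, 0.1429 (working shown to 4 dp, full precision carried).
H' = −Σ pᵢ ln pᵢ = −((-0.3677) + (-0.1885) + (-0.3301) + (-0.3301) + (-0.2780)) = 1.4944.
With S = 5 species, ln S = 1.6094, so J = 1.4944/1.6094 = 0.9285, i.e. 0.93 to 2 decimal places.

0.93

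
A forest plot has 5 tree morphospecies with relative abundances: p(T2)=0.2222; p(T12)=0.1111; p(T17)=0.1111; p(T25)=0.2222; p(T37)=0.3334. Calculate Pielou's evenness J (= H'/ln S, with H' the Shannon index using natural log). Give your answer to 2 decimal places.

0.95

H' = −Σ pᵢ ln pᵢ = −((-0.3342) + (-0.2441) + (-0.2441) + (-0.3342) + (-0.3662)) = 1.5229 (working shown to 4 dp, full precision carried).
With S = 5 species, ln S = 1.6094, so J = 1.5229/1.6094 = 0.9462, i.e. 0.95 to 2 decimal places.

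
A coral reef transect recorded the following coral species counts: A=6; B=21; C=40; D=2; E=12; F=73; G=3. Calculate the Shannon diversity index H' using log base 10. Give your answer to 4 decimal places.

0.6193

Total N = 6+21+40+2+12+73+3 = 157, so the proportions are 0.038217, 0.133758, 0.254777, 0.012739, 0.076433, 0.464968, 0.019108 (working shown to 6 dp, full precision carried).
Each pᵢ log₁₀ pᵢ term: 0.038217×(-1.417748)=-0.054181, 0.133758×(-0.873680)=-0.116862, 0.254777×(-0.593840)=-0.151297, 0.012739×(-1.894870)=-0.024138, 0.076433×(-1.116718)=-0.085354, 0.464968×(-0.332577)=-0.154638, 0.019108×(-1.718778)=-0.032843.
Sum = -0.619313, so H' = 0.6193.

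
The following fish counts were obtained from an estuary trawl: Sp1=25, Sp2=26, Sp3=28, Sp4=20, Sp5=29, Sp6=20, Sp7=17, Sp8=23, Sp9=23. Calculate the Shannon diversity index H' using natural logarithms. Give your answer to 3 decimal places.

2.184

Total N = 25+26+28+20+29+20+17+23+23 = 211, so the proportions are 0.11848, 0.12322, 0.1327, 0.09479, 0.13744, 0.09479, 0.08057, 0.109, 0.109 (working shown to 5 dp, full precision carried).
Each pᵢ ln pᵢ term: 0.11848×(-2.13298)=-0.25272, 0.12322×(-2.09376)=-0.25800, 0.1327×(-2.01965)=-0.26801, 0.09479×(-2.35613)=-0.22333, 0.13744×(-1.98456)=-0.27276, 0.09479×(-2.35613)=-0.22333, 0.08057×(-2.51864)=-0.20292, 0.109×(-2.21636)=-0.24159, 0.109×(-2.21636)=-0.24159.
Sum = -2.18426, so H' = 2.184.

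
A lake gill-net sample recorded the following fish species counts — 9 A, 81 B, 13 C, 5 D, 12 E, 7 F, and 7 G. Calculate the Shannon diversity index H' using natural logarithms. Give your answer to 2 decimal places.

1.36

Total N = 9+81+13+5+12+7+7 = 134, so the proportions are 0.0672, 0.6045, 0.097, 0.0373, 0.0896, 0.0522, 0.0522 (working shown to 4 dp, full precision carried).
Each pᵢ ln pᵢ term: 0.0672×(-2.7006)=-0.1814, 0.6045×(-0.5034)=-0.3043, 0.097×(-2.3329)=-0.2263, 0.0373×(-3.2884)=-0.1227, 0.0896×(-2.4129)=-0.2161, 0.0522×(-2.9519)=-0.1542, 0.0522×(-2.9519)=-0.1542.
Sum = -1.3592, so H' = 1.36.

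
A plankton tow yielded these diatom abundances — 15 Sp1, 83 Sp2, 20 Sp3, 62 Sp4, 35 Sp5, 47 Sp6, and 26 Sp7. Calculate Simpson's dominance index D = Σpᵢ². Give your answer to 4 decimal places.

0.1865

Total N = 15+83+20+62+35+47+26 = 288, so the proportions are 0.052083, 0.288194, 0.069444, 0.215278, 0.121528, 0.163194, 0.090278 (working shown to 6 dp, full precision carried).
D = 0.052083² + 0.288194² + 0.069444² + 0.215278² + 0.121528² + 0.163194² + 0.090278² = 0.002713 + 0.083056 + 0.004823 + 0.046345 + 0.014769 + 0.026632 + 0.008150 = 0.186487.
To 4 decimal places, D = 0.1865.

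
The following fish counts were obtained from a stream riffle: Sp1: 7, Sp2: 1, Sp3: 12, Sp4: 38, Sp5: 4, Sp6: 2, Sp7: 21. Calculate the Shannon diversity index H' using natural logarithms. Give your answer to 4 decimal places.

Total N = 7+1+12+38+4+2+21 = 85, so the proportions are 0.082353, 0.011765, 0.141176, 0.447059, 0.047059, 0.023529, 0.247059 (working shown to 6 dp, full precision carried).
Each pᵢ ln pᵢ term: 0.082353×(-2.496741)=-0.205614, 0.011765×(-4.442651)=-0.052266, 0.141176×(-1.957745)=-0.276387, 0.447059×(-0.805065)=-0.359911, 0.047059×(-3.056357)=-0.143829, 0.023529×(-3.749504)=-0.088224, 0.247059×(-1.398129)=-0.345420.
Sum = -1.471652, so H' = 1.4717.

1.4717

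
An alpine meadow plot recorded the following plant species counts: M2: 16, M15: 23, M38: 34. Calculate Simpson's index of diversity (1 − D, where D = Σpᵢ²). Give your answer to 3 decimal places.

Total N = 16+23+34 = 73, so the proportions are 0.21918, 0.31507, 0.46575 (working shown to 5 dp, full precision carried).
D = 0.21918² + 0.31507² + 0.46575² = 0.04804 + 0.09927 + 0.21693 = 0.36423.
So 1 − D = 0.63577, i.e. 0.636 to 3 decimal places.

0.636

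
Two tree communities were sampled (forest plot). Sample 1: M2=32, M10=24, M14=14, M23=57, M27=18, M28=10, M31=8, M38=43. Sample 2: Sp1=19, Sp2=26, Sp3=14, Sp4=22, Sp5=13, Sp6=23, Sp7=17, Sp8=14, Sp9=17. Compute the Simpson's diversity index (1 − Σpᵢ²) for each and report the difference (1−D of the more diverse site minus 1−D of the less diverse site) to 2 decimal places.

Sample 1: N=206, proportions 0.15534, 0.116505, 0.067961, 0.276699, 0.087379, 0.048544, 0.038835, 0.208738, giving 1−D = 0.826044 (working shown to 6 dp, full precision carried).
Sample 2: N=165, proportions 0.115152, 0.157576, 0.084848, 0.133333, 0.078788, 0.139394, 0.10303, 0.084848, 0.10303, giving 1−D = 0.882865.
Difference = |0.826044 − 0.882865| = 0.056821, i.e. 0.06 to 2 decimal places.

0.06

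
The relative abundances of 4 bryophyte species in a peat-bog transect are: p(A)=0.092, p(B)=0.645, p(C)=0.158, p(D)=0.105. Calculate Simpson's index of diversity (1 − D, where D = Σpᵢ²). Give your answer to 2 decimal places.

D = 0.092² + 0.645² + 0.158² + 0.105² = 0.0085 + 0.4160 + 0.0250 + 0.0110 = 0.4605 (working shown to 4 dp, full precision carried).
So 1 − D = 0.5395, i.e. 0.54 to 2 decimal places.

0.54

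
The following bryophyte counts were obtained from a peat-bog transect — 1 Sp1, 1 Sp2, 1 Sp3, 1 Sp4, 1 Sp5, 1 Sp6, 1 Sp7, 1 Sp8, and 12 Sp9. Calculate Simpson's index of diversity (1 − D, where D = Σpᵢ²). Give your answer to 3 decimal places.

0.620

Total N = 1+1+1+1+1+1+1+1+12 = 20, so the proportions are 0.05, 0.05, 0.05, 0.05, 0.05, 0.05, 0.05, 0.05, 0.6 (working shown to 5 dp, full precision carried).
D = 0.05² + 0.05² + 0.05² + 0.05² + 0.05² + 0.05² + 0.05² + 0.05² + 0.6² = 0.00250 + 0.00250 + 0.00250 + 0.00250 + 0.00250 + 0.00250 + 0.00250 + 0.00250 + 0.36000 = 0.38000.
So 1 − D = 0.62000, i.e. 0.620 to 3 decimal places.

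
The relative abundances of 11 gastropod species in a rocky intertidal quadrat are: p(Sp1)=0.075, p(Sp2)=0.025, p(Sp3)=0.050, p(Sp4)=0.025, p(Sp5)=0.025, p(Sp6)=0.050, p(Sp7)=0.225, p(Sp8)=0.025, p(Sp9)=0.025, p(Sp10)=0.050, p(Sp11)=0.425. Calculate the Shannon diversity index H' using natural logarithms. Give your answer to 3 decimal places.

Each pᵢ ln pᵢ term (working shown to 5 dp, full precision carried): 0.075×(-2.59027)=-0.19427, 0.025×(-3.68888)=-0.09222, 0.05×(-2.99573)=-0.14979, 0.025×(-3.68888)=-0.09222, 0.025×(-3.68888)=-0.09222, 0.05×(-2.99573)=-0.14979, 0.225×(-1.49165)=-0.33562, 0.025×(-3.68888)=-0.09222, 0.025×(-3.68888)=-0.09222, 0.05×(-2.99573)=-0.14979, 0.425×(-0.85567)=-0.36366.
Sum = -1.80402, so H' = 1.804.

1.804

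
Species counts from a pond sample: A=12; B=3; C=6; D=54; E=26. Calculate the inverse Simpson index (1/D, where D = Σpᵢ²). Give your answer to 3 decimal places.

2.698

Total N = 12+3+6+54+26 = 101, so the proportions are 0.118812, 0.029703, 0.059406, 0.534653, 0.257426 (working shown to 6 dp, full precision carried).
D = 0.118812² + 0.029703² + 0.059406² + 0.534653² + 0.257426² = 0.014116 + 0.000882 + 0.003529 + 0.285854 + 0.066268 = 0.370650.
So 1/D = 2.69796, i.e. 2.698 to 3 decimal places.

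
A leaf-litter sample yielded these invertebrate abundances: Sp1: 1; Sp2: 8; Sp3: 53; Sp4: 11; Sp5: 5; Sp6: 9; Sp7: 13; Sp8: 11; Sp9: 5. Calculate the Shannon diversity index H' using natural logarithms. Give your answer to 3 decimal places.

Total N = 1+8+53+11+5+9+13+11+5 = 116, so the proportions are 0.00862, 0.06897, 0.4569, 0.09483, 0.0431, 0.07759, 0.11207, 0.09483, 0.0431 (working shown to 5 dp, full precision carried).
Each pᵢ ln pᵢ term: 0.00862×(-4.75359)=-0.04098, 0.06897×(-2.67415)=-0.18442, 0.4569×(-0.78330)=-0.35789, 0.09483×(-2.35569)=-0.22338, 0.0431×(-3.14415)=-0.13552, 0.07759×(-2.55637)=-0.19834, 0.11207×(-2.18864)=-0.24528, 0.09483×(-2.35569)=-0.22338, 0.0431×(-3.14415)=-0.13552.
Sum = -1.74472, so H' = 1.745.

1.745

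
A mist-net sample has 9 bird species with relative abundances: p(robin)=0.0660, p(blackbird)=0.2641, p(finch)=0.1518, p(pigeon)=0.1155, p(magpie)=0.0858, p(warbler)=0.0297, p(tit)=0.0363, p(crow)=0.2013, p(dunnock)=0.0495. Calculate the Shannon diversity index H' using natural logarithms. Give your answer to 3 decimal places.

1.973

Each pᵢ ln pᵢ term (working shown to 5 dp, full precision carried): 0.066×(-2.71810)=-0.17939, 0.2641×(-1.33143)=-0.35163, 0.1518×(-1.88519)=-0.28617, 0.1155×(-2.15848)=-0.24930, 0.0858×(-2.45574)=-0.21070, 0.0297×(-3.51661)=-0.10444, 0.0363×(-3.31594)=-0.12037, 0.2013×(-1.60296)=-0.32268, 0.0495×(-3.00578)=-0.14879.
Sum = -1.97348, so H' = 1.973.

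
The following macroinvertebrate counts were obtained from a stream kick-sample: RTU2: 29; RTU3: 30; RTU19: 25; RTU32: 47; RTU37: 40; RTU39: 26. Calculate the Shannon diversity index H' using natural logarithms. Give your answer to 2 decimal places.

Total N = 29+30+25+47+40+26 = 197, so the proportions are 0.1472, 0.1523, 0.1269, 0.2386, 0.203, 0.132 (working shown to 4 dp, full precision carried).
Each pᵢ ln pᵢ term: 0.1472×(-1.9159)=-0.2820, 0.1523×(-1.8820)=-0.2866, 0.1269×(-2.0643)=-0.2620, 0.2386×(-1.4331)=-0.3419, 0.203×(-1.5943)=-0.3237, 0.132×(-2.0251)=-0.2673.
Sum = -1.7635, so H' = 1.76.

1.76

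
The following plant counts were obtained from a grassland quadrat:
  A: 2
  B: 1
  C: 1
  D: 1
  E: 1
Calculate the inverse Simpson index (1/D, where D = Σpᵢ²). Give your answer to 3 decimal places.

4.500

Total N = 2+1+1+1+1 = 6, so the proportions are 0.3333333, 0.1666667, 0.1666667, 0.1666667, 0.1666667 (working shown to 7 dp, full precision carried).
D = 0.3333333² + 0.1666667² + 0.1666667² + 0.1666667² + 0.1666667² = 0.1111111 + 0.0277778 + 0.0277778 + 0.0277778 + 0.0277778 = 0.2222222.
So 1/D = 4.50000, i.e. 4.500 to 3 decimal places.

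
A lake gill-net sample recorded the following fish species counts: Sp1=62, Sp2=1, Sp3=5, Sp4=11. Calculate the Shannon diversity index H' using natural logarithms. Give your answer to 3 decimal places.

0.695

Total N = 62+1+5+11 = 79, so the proportions are 0.78481, 0.01266, 0.06329, 0.13924 (working shown to 5 dp, full precision carried).
Each pᵢ ln pᵢ term: 0.78481×(-0.24231)=-0.19017, 0.01266×(-4.36945)=-0.05531, 0.06329×(-2.76001)=-0.17468, 0.13924×(-1.97155)=-0.27452.
Sum = -0.69468, so H' = 0.695.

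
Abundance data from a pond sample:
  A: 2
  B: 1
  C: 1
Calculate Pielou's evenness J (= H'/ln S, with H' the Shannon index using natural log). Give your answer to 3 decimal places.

Total N = 2+1+1 = 4, so the proportions are 0.5, 0.25, 0.25 (working shown to 5 dp, full precision carried).
H' = −Σ pᵢ ln pᵢ = −((-0.34657) + (-0.34657) + (-0.34657)) = 1.03972.
With S = 3 species, ln S = 1.09861, so J = 1.03972/1.09861 = 0.94639, i.e. 0.946 to 3 decimal places.

0.946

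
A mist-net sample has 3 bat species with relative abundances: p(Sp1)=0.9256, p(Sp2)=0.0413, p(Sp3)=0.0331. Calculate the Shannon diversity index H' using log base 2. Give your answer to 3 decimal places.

Each pᵢ log₂ pᵢ term (working shown to 5 dp, full precision carried): 0.9256×(-0.11154)=-0.10324, 0.0413×(-4.59771)=-0.18989, 0.0331×(-4.91702)=-0.16275.
Sum = -0.45588, so H' = 0.456.

0.456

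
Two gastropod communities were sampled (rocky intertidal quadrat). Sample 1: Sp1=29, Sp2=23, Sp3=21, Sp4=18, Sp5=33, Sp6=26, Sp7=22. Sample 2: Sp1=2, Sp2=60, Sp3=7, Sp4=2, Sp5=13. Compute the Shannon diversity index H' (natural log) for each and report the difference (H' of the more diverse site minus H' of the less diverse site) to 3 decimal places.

1.013

Sample 1: N=172, proportions 0.168605, 0.133721, 0.122093, 0.104651, 0.19186, 0.151163, 0.127907, giving H' = 1.927565 (working shown to 6 dp, full precision carried).
Sample 2: N=84, proportions 0.02381, 0.714286, 0.083333, 0.02381, 0.154762, giving H' = 0.914162.
Difference = |1.927565 − 0.914162| = 1.013403, i.e. 1.013 to 3 decimal places.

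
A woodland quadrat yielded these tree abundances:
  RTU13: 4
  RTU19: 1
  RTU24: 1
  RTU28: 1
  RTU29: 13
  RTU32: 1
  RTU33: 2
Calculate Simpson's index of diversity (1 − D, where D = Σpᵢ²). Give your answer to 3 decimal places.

0.635

Total N = 4+1+1+1+13+1+2 = 23, so the proportions are 0.17391, 0.04348, 0.04348, 0.04348, 0.56522, 0.04348, 0.08696 (working shown to 5 dp, full precision carried).
D = 0.17391² + 0.04348² + 0.04348² + 0.04348² + 0.56522² + 0.04348² + 0.08696² = 0.03025 + 0.00189 + 0.00189 + 0.00189 + 0.31947 + 0.00189 + 0.00756 = 0.36484.
So 1 − D = 0.63516, i.e. 0.635 to 3 decimal places.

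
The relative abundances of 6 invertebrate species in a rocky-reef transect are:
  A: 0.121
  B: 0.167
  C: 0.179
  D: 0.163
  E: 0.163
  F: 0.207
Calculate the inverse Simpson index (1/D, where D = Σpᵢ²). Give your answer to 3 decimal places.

5.863

D = 0.121² + 0.167² + 0.179² + 0.163² + 0.163² + 0.207² = 0.0146410 + 0.0278890 + 0.0320410 + 0.0265690 + 0.0265690 + 0.0428490 = 0.1705580 (working shown to 7 dp, full precision carried).
So 1/D = 5.86311, i.e. 5.863 to 3 decimal places.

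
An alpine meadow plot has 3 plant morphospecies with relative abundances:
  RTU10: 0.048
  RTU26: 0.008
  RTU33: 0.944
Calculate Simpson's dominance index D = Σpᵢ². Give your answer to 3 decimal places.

D = 0.048² + 0.008² + 0.944² = 0.00230 + 0.00006 + 0.89114 = 0.89350 (working shown to 5 dp, full precision carried).
To 3 decimal places, D = 0.894.

0.894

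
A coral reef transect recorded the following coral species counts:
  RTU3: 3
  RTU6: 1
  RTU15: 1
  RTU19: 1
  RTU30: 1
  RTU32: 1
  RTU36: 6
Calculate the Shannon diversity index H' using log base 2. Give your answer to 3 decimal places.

2.360

Total N = 3+1+1+1+1+1+6 = 14, so the proportions are 0.21429, 0.07143, 0.07143, 0.07143, 0.07143, 0.07143, 0.42857 (working shown to 5 dp, full precision carried).
Each pᵢ log₂ pᵢ term: 0.21429×(-2.22239)=-0.47623, 0.07143×(-3.80735)=-0.27195, 0.07143×(-3.80735)=-0.27195, 0.07143×(-3.80735)=-0.27195, 0.07143×(-3.80735)=-0.27195, 0.07143×(-3.80735)=-0.27195, 0.42857×(-1.22239)=-0.52388.
Sum = -2.35988, so H' = 2.360.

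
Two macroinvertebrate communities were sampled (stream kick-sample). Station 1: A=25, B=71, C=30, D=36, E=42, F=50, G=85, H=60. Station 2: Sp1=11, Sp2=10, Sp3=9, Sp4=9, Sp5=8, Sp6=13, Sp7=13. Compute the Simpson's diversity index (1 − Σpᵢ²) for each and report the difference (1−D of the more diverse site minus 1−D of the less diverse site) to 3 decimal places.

Station 1: N=399, proportions 0.0626566, 0.1779449, 0.075188, 0.0902256, 0.1052632, 0.1253133, 0.2130326, 0.1503759, giving 1−D = 0.8558363 (working shown to 7 dp, full precision carried).
Station 2: N=73, proportions 0.1506849, 0.1369863, 0.1232877, 0.1232877, 0.109589, 0.1780822, 0.1780822, giving 1−D = 0.8526928.
Difference = |0.8558363 − 0.8526928| = 0.0031435, i.e. 0.003 to 3 decimal places.

0.003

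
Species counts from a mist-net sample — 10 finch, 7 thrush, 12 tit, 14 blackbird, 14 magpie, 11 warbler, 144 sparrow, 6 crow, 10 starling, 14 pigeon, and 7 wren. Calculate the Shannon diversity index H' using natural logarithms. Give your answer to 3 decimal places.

Total N = 10+7+12+14+14+11+144+6+10+14+7 = 249, so the proportions are 0.04016, 0.02811, 0.04819, 0.05622, 0.05622, 0.04418, 0.57831, 0.0241, 0.04016, 0.05622, 0.02811 (working shown to 5 dp, full precision carried).
Each pᵢ ln pᵢ term: 0.04016×(-3.21487)=-0.12911, 0.02811×(-3.57154)=-0.10040, 0.04819×(-3.03255)=-0.14615, 0.05622×(-2.87840)=-0.16184, 0.05622×(-2.87840)=-0.16184, 0.04418×(-3.11956)=-0.13781, 0.57831×(-0.54764)=-0.31671, 0.0241×(-3.72569)=-0.08978, 0.04016×(-3.21487)=-0.12911, 0.05622×(-2.87840)=-0.16184, 0.02811×(-3.57154)=-0.10040.
Sum = -1.63499, so H' = 1.635.

1.635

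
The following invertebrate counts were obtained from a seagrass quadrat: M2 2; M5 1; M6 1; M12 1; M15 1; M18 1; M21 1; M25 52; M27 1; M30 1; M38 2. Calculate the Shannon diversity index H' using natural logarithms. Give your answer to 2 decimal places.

Total N = 2+1+1+1+1+1+1+52+1+1+2 = 64, so the proportions are 0.0312, 0.0156, 0.0156, 0.0156, 0.0156, 0.0156, 0.0156, 0.8125, 0.0156, 0.0156, 0.0312 (working shown to 4 dp, full precision carried).
Each pᵢ ln pᵢ term: 0.0312×(-3.4657)=-0.1083, 0.0156×(-4.1589)=-0.0650, 0.0156×(-4.1589)=-0.0650, 0.0156×(-4.1589)=-0.0650, 0.0156×(-4.1589)=-0.0650, 0.0156×(-4.1589)=-0.0650, 0.0156×(-4.1589)=-0.0650, 0.8125×(-0.2076)=-0.1687, 0.0156×(-4.1589)=-0.0650, 0.0156×(-4.1589)=-0.0650, 0.0312×(-3.4657)=-0.1083.
Sum = -0.9052, so H' = 0.91.

0.91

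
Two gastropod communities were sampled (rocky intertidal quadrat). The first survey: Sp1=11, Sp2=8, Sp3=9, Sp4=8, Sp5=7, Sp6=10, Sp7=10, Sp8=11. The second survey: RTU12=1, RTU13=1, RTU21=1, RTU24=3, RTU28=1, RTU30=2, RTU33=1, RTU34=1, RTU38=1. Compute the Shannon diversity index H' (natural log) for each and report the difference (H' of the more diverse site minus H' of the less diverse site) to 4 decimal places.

0.0268

The first survey: N=74, proportions 0.148649, 0.108108, 0.121622, 0.108108, 0.094595, 0.135135, 0.135135, 0.148649, giving H' = 2.067945 (working shown to 6 dp, full precision carried).
The second survey: N=12, proportions 0.083333, 0.083333, 0.083333, 0.25, 0.083333, 0.166667, 0.083333, 0.083333, 0.083333, giving H' = 2.094729.
Difference = |2.067945 − 2.094729| = 0.026784, i.e. 0.0268 to 4 decimal places.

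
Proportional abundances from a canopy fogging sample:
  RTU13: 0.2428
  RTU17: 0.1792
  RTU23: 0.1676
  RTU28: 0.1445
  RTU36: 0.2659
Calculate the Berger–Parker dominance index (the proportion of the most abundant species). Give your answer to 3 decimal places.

0.266

The largest proportion is 0.2659, i.e. d = 0.266 to 3 decimal places.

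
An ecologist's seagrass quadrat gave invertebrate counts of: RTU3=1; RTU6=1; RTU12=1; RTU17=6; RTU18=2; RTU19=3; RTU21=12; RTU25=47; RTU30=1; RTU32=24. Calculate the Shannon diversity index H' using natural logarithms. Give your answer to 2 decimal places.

Total N = 1+1+1+6+2+3+12+47+1+24 = 98, so the proportions are 0.0102, 0.0102, 0.0102, 0.0612, 0.0204, 0.0306, 0.1224, 0.4796, 0.0102, 0.2449 (working shown to 4 dp, full precision carried).
Each pᵢ ln pᵢ term: 0.0102×(-4.5850)=-0.0468, 0.0102×(-4.5850)=-0.0468, 0.0102×(-4.5850)=-0.0468, 0.0612×(-2.7932)=-0.1710, 0.0204×(-3.8918)=-0.0794, 0.0306×(-3.4864)=-0.1067, 0.1224×(-2.1001)=-0.2572, 0.4796×(-0.7348)=-0.3524, 0.0102×(-4.5850)=-0.0468, 0.2449×(-1.4069)=-0.3446.
Sum = -1.4984, so H' = 1.50.

1.50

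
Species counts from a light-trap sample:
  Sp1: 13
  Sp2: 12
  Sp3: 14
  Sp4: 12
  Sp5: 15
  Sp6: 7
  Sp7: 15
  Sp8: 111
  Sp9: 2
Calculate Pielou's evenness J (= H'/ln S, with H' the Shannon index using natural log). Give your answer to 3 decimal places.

0.718

Total N = 13+12+14+12+15+7+15+111+2 = 201, so the proportions are 0.06468, 0.0597, 0.06965, 0.0597, 0.07463, 0.03483, 0.07463, 0.55224, 0.00995 (working shown to 5 dp, full precision carried).
H' = −Σ pᵢ ln pᵢ = −((-0.17711) + (-0.16826) + (-0.18557) + (-0.16826) + (-0.19368) + (-0.11692) + (-0.19368) + (-0.32791) + (-0.04587)) = 1.57726.
With S = 9 species, ln S = 2.19722, so J = 1.57726/2.19722 = 0.71784, i.e. 0.718 to 3 decimal places.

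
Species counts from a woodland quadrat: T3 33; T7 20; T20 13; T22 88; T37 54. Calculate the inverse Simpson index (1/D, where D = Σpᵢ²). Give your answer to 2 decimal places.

Total N = 33+20+13+88+54 = 208, so the proportions are 0.158654, 0.096154, 0.0625, 0.423077, 0.259615 (working shown to 6 dp, full precision carried).
D = 0.158654² + 0.096154² + 0.0625² + 0.423077² + 0.259615² = 0.025171 + 0.009246 + 0.003906 + 0.178994 + 0.067400 = 0.284717.
So 1/D = 3.5123, i.e. 3.51 to 2 decimal places.

3.51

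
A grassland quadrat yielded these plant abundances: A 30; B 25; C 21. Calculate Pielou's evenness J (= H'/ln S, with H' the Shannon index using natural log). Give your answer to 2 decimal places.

0.99

Total N = 30+25+21 = 76, so the proportions are 0.3947, 0.3289, 0.2763 (working shown to 4 dp, full precision carried).
H' = −Σ pᵢ ln pᵢ = −((-0.3669) + (-0.3657) + (-0.3554)) = 1.0881.
With S = 3 species, ln S = 1.0986, so J = 1.0881/1.0986 = 0.9904, i.e. 0.99 to 2 decimal places.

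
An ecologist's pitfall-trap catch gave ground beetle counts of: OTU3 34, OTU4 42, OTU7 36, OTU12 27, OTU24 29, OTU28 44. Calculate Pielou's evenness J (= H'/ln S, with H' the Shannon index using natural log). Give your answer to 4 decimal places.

0.9914

Total N = 34+42+36+27+29+44 = 212, so the proportions are 0.160377, 0.198113, 0.169811, 0.127358, 0.136792, 0.207547 (working shown to 6 dp, full precision carried).
H' = −Σ pᵢ ln pᵢ = −((-0.293527) + (-0.320729) + (-0.301087) + (-0.262454) + (-0.272120) + (-0.326346)) = 1.776263.
With S = 6 species, ln S = 1.791759, so J = 1.776263/1.791759 = 0.991351, i.e. 0.9914 to 4 decimal places.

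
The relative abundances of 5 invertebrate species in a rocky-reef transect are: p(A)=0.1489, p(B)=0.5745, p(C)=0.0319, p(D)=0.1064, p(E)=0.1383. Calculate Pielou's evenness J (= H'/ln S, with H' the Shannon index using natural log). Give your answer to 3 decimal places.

0.760

H' = −Σ pᵢ ln pᵢ = −((-0.28358) + (-0.31842) + (-0.10990) + (-0.23839) + (-0.27360)) = 1.22389 (working shown to 5 dp, full precision carried).
With S = 5 species, ln S = 1.60944, so J = 1.22389/1.60944 = 0.76045, i.e. 0.760 to 3 decimal places.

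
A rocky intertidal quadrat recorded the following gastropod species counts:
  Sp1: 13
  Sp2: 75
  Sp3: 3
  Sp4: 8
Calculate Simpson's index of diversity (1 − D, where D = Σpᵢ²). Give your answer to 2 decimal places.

0.40

Total N = 13+75+3+8 = 99, so the proportions are 0.1313, 0.7576, 0.0303, 0.0808 (working shown to 4 dp, full precision carried).
D = 0.1313² + 0.7576² + 0.0303² + 0.0808² = 0.0172 + 0.5739 + 0.0009 + 0.0065 = 0.5986.
So 1 − D = 0.4014, i.e. 0.40 to 2 decimal places.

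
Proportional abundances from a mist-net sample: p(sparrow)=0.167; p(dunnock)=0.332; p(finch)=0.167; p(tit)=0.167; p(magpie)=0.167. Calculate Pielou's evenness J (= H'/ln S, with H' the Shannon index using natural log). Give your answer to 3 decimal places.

H' = −Σ pᵢ ln pᵢ = −((-0.29889) + (-0.36607) + (-0.29889) + (-0.29889) + (-0.29889)) = 1.56163 (working shown to 5 dp, full precision carried).
With S = 5 species, ln S = 1.60944, so J = 1.56163/1.60944 = 0.97030, i.e. 0.970 to 3 decimal places.

0.970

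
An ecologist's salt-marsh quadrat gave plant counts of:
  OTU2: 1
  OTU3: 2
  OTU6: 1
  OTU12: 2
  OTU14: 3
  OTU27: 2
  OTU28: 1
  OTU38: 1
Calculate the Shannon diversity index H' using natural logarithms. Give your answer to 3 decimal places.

1.992

Total N = 1+2+1+2+3+2+1+1 = 13, so the proportions are 0.07692, 0.15385, 0.07692, 0.15385, 0.23077, 0.15385, 0.07692, 0.07692 (working shown to 5 dp, full precision carried).
Each pᵢ ln pᵢ term: 0.07692×(-2.56495)=-0.19730, 0.15385×(-1.87180)=-0.28797, 0.07692×(-2.56495)=-0.19730, 0.15385×(-1.87180)=-0.28797, 0.23077×(-1.46634)=-0.33839, 0.15385×(-1.87180)=-0.28797, 0.07692×(-2.56495)=-0.19730, 0.07692×(-2.56495)=-0.19730.
Sum = -1.99151, so H' = 1.992.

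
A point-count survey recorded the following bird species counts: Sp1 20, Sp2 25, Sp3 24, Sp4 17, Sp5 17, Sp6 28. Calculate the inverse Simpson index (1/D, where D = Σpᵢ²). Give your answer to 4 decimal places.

Total N = 20+25+24+17+17+28 = 131, so the proportions are 0.15267176, 0.19083969, 0.18320611, 0.12977099, 0.12977099, 0.21374046 (working shown to 8 dp, full precision carried).
D = 0.15267176² + 0.19083969² + 0.18320611² + 0.12977099² + 0.12977099² + 0.21374046² = 0.02330866 + 0.03641979 + 0.03356448 + 0.01684051 + 0.01684051 + 0.04568498 = 0.17265894.
So 1/D = 5.791765, i.e. 5.7918 to 4 decimal places.

5.7918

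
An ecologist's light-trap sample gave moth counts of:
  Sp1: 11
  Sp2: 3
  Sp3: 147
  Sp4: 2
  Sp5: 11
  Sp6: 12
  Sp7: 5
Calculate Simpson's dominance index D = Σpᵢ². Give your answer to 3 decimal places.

0.604

Total N = 11+3+147+2+11+12+5 = 191, so the proportions are 0.05759, 0.01571, 0.76963, 0.01047, 0.05759, 0.06283, 0.02618 (working shown to 5 dp, full precision carried).
D = 0.05759² + 0.01571² + 0.76963² + 0.01047² + 0.05759² + 0.06283² + 0.02618² = 0.00332 + 0.00025 + 0.59234 + 0.00011 + 0.00332 + 0.00395 + 0.00069 = 0.60396.
To 3 decimal places, D = 0.604.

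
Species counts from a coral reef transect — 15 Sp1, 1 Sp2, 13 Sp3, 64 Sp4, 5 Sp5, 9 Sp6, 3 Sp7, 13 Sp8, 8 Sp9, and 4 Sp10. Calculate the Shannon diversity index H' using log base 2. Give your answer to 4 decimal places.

2.5160

Total N = 15+1+13+64+5+9+3+13+8+4 = 135, so the proportions are 0.111111, 0.007407, 0.096296, 0.474074, 0.037037, 0.066667, 0.022222, 0.096296, 0.059259, 0.02963 (working shown to 6 dp, full precision carried).
Each pᵢ log₂ pᵢ term: 0.111111×(-3.169925)=-0.352214, 0.007407×(-7.076816)=-0.052421, 0.096296×(-3.376376)=-0.325132, 0.474074×(-1.076816)=-0.510490, 0.037037×(-4.754888)=-0.176107, 0.066667×(-3.906891)=-0.260459, 0.022222×(-5.491853)=-0.122041, 0.096296×(-3.376376)=-0.325132, 0.059259×(-4.076816)=-0.241589, 0.02963×(-5.076816)=-0.150424.
Sum = -2.516011, so H' = 2.5160.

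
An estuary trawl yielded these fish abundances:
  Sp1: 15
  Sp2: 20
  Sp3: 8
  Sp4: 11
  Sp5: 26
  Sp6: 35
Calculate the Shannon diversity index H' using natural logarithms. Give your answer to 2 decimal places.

Total N = 15+20+8+11+26+35 = 115, so the proportions are 0.1304, 0.1739, 0.0696, 0.0957, 0.2261, 0.3043 (working shown to 4 dp, full precision carried).
Each pᵢ ln pᵢ term: 0.1304×(-2.0369)=-0.2657, 0.1739×(-1.7492)=-0.3042, 0.0696×(-2.6655)=-0.1854, 0.0957×(-2.3470)=-0.2245, 0.2261×(-1.4868)=-0.3362, 0.3043×(-1.1896)=-0.3620.
Sum = -1.6780, so H' = 1.68.

1.68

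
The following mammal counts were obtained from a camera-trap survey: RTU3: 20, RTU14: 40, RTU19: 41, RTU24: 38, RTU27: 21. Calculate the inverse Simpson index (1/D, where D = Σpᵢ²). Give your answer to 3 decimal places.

4.599

Total N = 20+40+41+38+21 = 160, so the proportions are 0.125, 0.25, 0.25625, 0.2375, 0.13125 (working shown to 7 dp, full precision carried).
D = 0.125² + 0.25² + 0.25625² + 0.2375² + 0.13125² = 0.0156250 + 0.0625000 + 0.0656641 + 0.0564062 + 0.0172266 = 0.2174219.
So 1/D = 4.59935, i.e. 4.599 to 3 decimal places.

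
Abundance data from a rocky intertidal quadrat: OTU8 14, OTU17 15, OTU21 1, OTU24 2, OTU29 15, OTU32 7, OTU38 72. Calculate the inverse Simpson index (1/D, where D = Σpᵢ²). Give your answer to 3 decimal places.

Total N = 14+15+1+2+15+7+72 = 126, so the proportions are 0.111111, 0.119048, 0.007937, 0.015873, 0.119048, 0.055556, 0.571429 (working shown to 6 dp, full precision carried).
D = 0.111111² + 0.119048² + 0.007937² + 0.015873² + 0.119048² + 0.055556² + 0.571429² = 0.012346 + 0.014172 + 0.000063 + 0.000252 + 0.014172 + 0.003086 + 0.326531 = 0.370622.
So 1/D = 2.69816, i.e. 2.698 to 3 decimal places.

2.698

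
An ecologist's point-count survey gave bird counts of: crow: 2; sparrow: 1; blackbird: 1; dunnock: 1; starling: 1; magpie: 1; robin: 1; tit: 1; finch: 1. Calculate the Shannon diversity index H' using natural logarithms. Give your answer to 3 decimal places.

Total N = 2+1+1+1+1+1+1+1+1 = 10, so the proportions are 0.2, 0.1, 0.1, 0.1, 0.1, 0.1, 0.1, 0.1, 0.1 (working shown to 5 dp, full precision carried).
Each pᵢ ln pᵢ term: 0.2×(-1.60944)=-0.32189, 0.1×(-2.30259)=-0.23026, 0.1×(-2.30259)=-0.23026, 0.1×(-2.30259)=-0.23026, 0.1×(-2.30259)=-0.23026, 0.1×(-2.30259)=-0.23026, 0.1×(-2.30259)=-0.23026, 0.1×(-2.30259)=-0.23026, 0.1×(-2.30259)=-0.23026.
Sum = -2.16396, so H' = 2.164.

2.164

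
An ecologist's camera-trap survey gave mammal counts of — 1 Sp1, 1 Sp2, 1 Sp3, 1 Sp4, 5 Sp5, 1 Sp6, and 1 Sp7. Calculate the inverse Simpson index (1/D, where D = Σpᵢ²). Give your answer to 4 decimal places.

3.9032

Total N = 1+1+1+1+5+1+1 = 11, so the proportions are 0.09090909, 0.09090909, 0.09090909, 0.09090909, 0.45454545, 0.09090909, 0.09090909 (working shown to 8 dp, full precision carried).
D = 0.09090909² + 0.09090909² + 0.09090909² + 0.09090909² + 0.45454545² + 0.09090909² + 0.09090909² = 0.00826446 + 0.00826446 + 0.00826446 + 0.00826446 + 0.20661157 + 0.00826446 + 0.00826446 = 0.25619835.
So 1/D = 3.903226, i.e. 3.9032 to 4 decimal places.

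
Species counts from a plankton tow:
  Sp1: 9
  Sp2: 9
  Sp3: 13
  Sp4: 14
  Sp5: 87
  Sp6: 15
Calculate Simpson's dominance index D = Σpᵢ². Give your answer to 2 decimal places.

0.39

Total N = 9+9+13+14+87+15 = 147, so the proportions are 0.0612, 0.0612, 0.0884, 0.0952, 0.5918, 0.102 (working shown to 4 dp, full precision carried).
D = 0.0612² + 0.0612² + 0.0884² + 0.0952² + 0.5918² + 0.102² = 0.0037 + 0.0037 + 0.0078 + 0.0091 + 0.3503 + 0.0104 = 0.3851.
To 2 decimal places, D = 0.39.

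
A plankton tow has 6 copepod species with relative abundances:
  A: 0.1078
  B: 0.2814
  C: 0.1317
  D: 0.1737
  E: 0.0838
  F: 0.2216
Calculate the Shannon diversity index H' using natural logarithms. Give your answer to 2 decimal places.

1.71

Each pᵢ ln pᵢ term (working shown to 4 dp, full precision carried): 0.1078×(-2.2275)=-0.2401, 0.2814×(-1.2680)=-0.3568, 0.1317×(-2.0272)=-0.2670, 0.1737×(-1.7504)=-0.3040, 0.0838×(-2.4793)=-0.2078, 0.2216×(-1.5069)=-0.3339.
Sum = -1.7097, so H' = 1.71.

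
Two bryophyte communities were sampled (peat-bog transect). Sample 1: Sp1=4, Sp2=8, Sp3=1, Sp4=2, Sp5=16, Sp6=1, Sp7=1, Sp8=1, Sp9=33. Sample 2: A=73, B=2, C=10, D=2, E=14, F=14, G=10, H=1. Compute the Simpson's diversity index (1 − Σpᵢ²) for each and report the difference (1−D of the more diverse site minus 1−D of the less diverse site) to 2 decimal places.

0.05

Sample 1: N=67, proportions 0.0597, 0.1194, 0.0149, 0.0299, 0.2388, 0.0149, 0.0149, 0.0149, 0.4925, giving 1−D = 0.6808 (working shown to 4 dp, full precision carried).
Sample 2: N=126, proportions 0.5794, 0.0159, 0.0794, 0.0159, 0.1111, 0.1111, 0.0794, 0.0079, giving 1−D = 0.6265.
Difference = |0.6808 − 0.6265| = 0.0543, i.e. 0.05 to 2 decimal places.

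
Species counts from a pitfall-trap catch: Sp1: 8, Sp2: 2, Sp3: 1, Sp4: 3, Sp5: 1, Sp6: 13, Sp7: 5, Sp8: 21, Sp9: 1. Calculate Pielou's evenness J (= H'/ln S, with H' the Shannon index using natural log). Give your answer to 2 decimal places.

Total N = 8+2+1+3+1+13+5+21+1 = 55, so the proportions are 0.1455, 0.0364, 0.0182, 0.0545, 0.0182, 0.2364, 0.0909, 0.3818, 0.0182 (working shown to 4 dp, full precision carried).
H' = −Σ pᵢ ln pᵢ = −((-0.2804) + (-0.1205) + (-0.0729) + (-0.1587) + (-0.0729) + (-0.3409) + (-0.2180) + (-0.3676) + (-0.0729)) = 1.7047.
With S = 9 species, ln S = 2.1972, so J = 1.7047/2.1972 = 0.7758, i.e. 0.78 to 2 decimal places.

0.78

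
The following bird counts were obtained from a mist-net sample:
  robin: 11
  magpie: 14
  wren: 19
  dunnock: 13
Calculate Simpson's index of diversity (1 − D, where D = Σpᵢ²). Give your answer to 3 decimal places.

0.739

Total N = 11+14+19+13 = 57, so the proportions are 0.19298, 0.24561, 0.33333, 0.22807 (working shown to 5 dp, full precision carried).
D = 0.19298² + 0.24561² + 0.33333² + 0.22807² = 0.03724 + 0.06033 + 0.11111 + 0.05202 = 0.26070.
So 1 − D = 0.73930, i.e. 0.739 to 3 decimal places.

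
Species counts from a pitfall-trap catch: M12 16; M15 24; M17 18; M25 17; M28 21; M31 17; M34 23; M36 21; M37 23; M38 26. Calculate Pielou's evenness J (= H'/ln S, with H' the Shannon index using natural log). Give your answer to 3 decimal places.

Total N = 16+24+18+17+21+17+23+21+23+26 = 206, so the proportions are 0.07767, 0.1165, 0.08738, 0.08252, 0.10194, 0.08252, 0.11165, 0.10194, 0.11165, 0.12621 (working shown to 5 dp, full precision carried).
H' = −Σ pᵢ ln pᵢ = −((-0.19847) + (-0.25046) + (-0.21299) + (-0.20587) + (-0.23277) + (-0.20587) + (-0.24478) + (-0.23277) + (-0.24478) + (-0.26123)) = 2.28999.
With S = 10 species, ln S = 2.30259, so J = 2.28999/2.30259 = 0.99453, i.e. 0.995 to 3 decimal places.

0.995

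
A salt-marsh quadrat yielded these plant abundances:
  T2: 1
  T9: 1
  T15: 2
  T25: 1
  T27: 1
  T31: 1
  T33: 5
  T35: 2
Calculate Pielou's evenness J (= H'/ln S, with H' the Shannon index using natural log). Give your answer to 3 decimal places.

0.897

Total N = 1+1+2+1+1+1+5+2 = 14, so the proportions are 0.07143, 0.07143, 0.14286, 0.07143, 0.07143, 0.07143, 0.35714, 0.14286 (working shown to 5 dp, full precision carried).
H' = −Σ pᵢ ln pᵢ = −((-0.18850) + (-0.18850) + (-0.27799) + (-0.18850) + (-0.18850) + (-0.18850) + (-0.36772) + (-0.27799)) = 1.86622.
With S = 8 species, ln S = 2.07944, so J = 1.86622/2.07944 = 0.89746, i.e. 0.897 to 3 decimal places.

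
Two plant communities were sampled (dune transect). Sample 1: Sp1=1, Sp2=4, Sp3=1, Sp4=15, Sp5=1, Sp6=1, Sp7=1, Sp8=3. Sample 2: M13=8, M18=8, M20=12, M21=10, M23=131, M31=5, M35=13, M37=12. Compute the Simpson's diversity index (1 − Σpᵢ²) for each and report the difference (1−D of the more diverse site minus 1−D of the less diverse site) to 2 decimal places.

Sample 1: N=27, proportions 0.037, 0.1481, 0.037, 0.5556, 0.037, 0.037, 0.037, 0.1111, giving 1−D = 0.6502 (working shown to 4 dp, full precision carried).
Sample 2: N=199, proportions 0.0402, 0.0402, 0.0603, 0.0503, 0.6583, 0.0251, 0.0653, 0.0603, giving 1−D = 0.5487.
Difference = |0.6502 − 0.5487| = 0.1015, i.e. 0.10 to 2 decimal places.

0.10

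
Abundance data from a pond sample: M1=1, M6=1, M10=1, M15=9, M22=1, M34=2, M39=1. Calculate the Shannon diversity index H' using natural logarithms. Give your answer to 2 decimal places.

Total N = 1+1+1+9+1+2+1 = 16, so the proportions are 0.0625, 0.0625, 0.0625, 0.5625, 0.0625, 0.125, 0.0625 (working shown to 4 dp, full precision carried).
Each pᵢ ln pᵢ term: 0.0625×(-2.7726)=-0.1733, 0.0625×(-2.7726)=-0.1733, 0.0625×(-2.7726)=-0.1733, 0.5625×(-0.5754)=-0.3236, 0.0625×(-2.7726)=-0.1733, 0.125×(-2.0794)=-0.2599, 0.0625×(-2.7726)=-0.1733.
Sum = -1.4500, so H' = 1.45.

1.45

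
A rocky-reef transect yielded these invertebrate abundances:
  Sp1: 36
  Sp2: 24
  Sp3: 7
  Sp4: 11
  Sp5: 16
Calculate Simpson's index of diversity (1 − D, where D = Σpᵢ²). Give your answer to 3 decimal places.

Total N = 36+24+7+11+16 = 94, so the proportions are 0.38298, 0.25532, 0.07447, 0.11702, 0.17021 (working shown to 5 dp, full precision carried).
D = 0.38298² + 0.25532² + 0.07447² + 0.11702² + 0.17021² = 0.14667 + 0.06519 + 0.00555 + 0.01369 + 0.02897 = 0.26007.
So 1 − D = 0.73993, i.e. 0.740 to 3 decimal places.

0.740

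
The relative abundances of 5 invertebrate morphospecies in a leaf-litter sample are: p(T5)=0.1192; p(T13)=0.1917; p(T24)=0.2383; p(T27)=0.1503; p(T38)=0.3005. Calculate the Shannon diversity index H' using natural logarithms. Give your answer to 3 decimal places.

1.558

Each pᵢ ln pᵢ term (working shown to 5 dp, full precision carried): 0.1192×(-2.12695)=-0.25353, 0.1917×(-1.65182)=-0.31665, 0.2383×(-1.43422)=-0.34178, 0.1503×(-1.89512)=-0.28484, 0.3005×(-1.20231)=-0.36129.
Sum = -1.55809, so H' = 1.558.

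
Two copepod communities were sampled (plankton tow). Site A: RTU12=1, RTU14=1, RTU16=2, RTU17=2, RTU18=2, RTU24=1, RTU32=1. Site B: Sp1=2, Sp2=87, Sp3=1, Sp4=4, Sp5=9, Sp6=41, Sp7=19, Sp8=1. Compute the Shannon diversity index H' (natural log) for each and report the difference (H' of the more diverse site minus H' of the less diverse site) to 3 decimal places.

0.588

Site A: N=10, proportions 0.1, 0.1, 0.2, 0.2, 0.2, 0.1, 0.1, giving H' = 1.88670 (working shown to 5 dp, full precision carried).
Site B: N=164, proportions 0.0122, 0.53049, 0.0061, 0.02439, 0.05488, 0.25, 0.11585, 0.0061, giving H' = 1.29840.
Difference = |1.88670 − 1.29840| = 0.58830, i.e. 0.588 to 3 decimal places.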